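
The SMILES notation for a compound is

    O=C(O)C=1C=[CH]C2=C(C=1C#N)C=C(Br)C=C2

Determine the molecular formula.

C12H6BrNO2

Walk through each heavy atom and fill implicit hydrogens from standard valence (C 4, N 3, O 2, S 2, halogen 1):
  atom 1: O, bond orders sum to 2 (valence 2) → 0 H
  atom 2: C, bond orders sum to 4 (valence 4) → 0 H
  atom 3: O, bond orders sum to 1 (valence 2) → 1 H
  atom 4: C, bond orders sum to 4 (valence 4) → 0 H
  atom 5: C, bond orders sum to 3 (valence 4) → 1 H
  atom 6: C with explicit H count 1
  atom 7: C, bond orders sum to 4 (valence 4) → 0 H
  atom 8: C, bond orders sum to 4 (valence 4) → 0 H
  atom 9: C, bond orders sum to 4 (valence 4) → 0 H
  atom 10: C, bond orders sum to 4 (valence 4) → 0 H
  atom 11: N, bond orders sum to 3 (valence 3) → 0 H
  atom 12: C, bond orders sum to 3 (valence 4) → 1 H
  atom 13: C, bond orders sum to 4 (valence 4) → 0 H
  atom 14: Br (halogen, monovalent) → 0 H
  atom 15: C, bond orders sum to 3 (valence 4) → 1 H
  atom 16: C, bond orders sum to 3 (valence 4) → 1 H
Totals → C:12, H:6, Br:1, N:1, O:2.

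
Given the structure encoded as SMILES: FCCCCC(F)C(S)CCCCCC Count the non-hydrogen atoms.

Every atom symbol written in the SMILES (organic subset) is one heavy atom; implicit H are not written.
Heavy atoms by element → C:12, F:2, S:1.
Total: 15.

15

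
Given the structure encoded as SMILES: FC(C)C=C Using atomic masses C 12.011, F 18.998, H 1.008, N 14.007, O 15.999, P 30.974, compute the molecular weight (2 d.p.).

First, the molecular formula is C4H7F (counting implicit H from valence).
  C: 4 × 12.011 = 48.044
  F: 1 × 18.998 = 18.998
  H: 7 × 1.008 = 7.056
Sum: 4×12.011 + 1×18.998 + 7×1.008 = 74.098 → 74.10 g/mol.

74.10 g/mol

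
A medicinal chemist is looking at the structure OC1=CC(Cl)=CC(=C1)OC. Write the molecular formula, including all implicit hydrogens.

Walk through each heavy atom and fill implicit hydrogens from standard valence (C 4, N 3, O 2, S 2, halogen 1):
  atom 1: O, bond orders sum to 1 (valence 2) → 1 H
  atom 2: C, bond orders sum to 4 (valence 4) → 0 H
  atom 3: C, bond orders sum to 3 (valence 4) → 1 H
  atom 4: C, bond orders sum to 4 (valence 4) → 0 H
  atom 5: Cl (halogen, monovalent) → 0 H
  atom 6: C, bond orders sum to 3 (valence 4) → 1 H
  atom 7: C, bond orders sum to 4 (valence 4) → 0 H
  atom 8: C, bond orders sum to 3 (valence 4) → 1 H
  atom 9: O, bond orders sum to 2 (valence 2) → 0 H
  atom 10: C, bond orders sum to 1 (valence 4) → 3 H
Totals → C:7, H:7, Cl:1, O:2.
In Hill order: C7H7ClO2.

C7H7ClO2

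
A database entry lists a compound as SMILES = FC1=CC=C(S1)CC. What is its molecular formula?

Walk through each heavy atom and fill implicit hydrogens from standard valence (C 4, N 3, O 2, S 2, halogen 1):
  atom 1: F (halogen, monovalent) → 0 H
  atom 2: C, bond orders sum to 4 (valence 4) → 0 H
  atom 3: C, bond orders sum to 3 (valence 4) → 1 H
  atom 4: C, bond orders sum to 3 (valence 4) → 1 H
  atom 5: C, bond orders sum to 4 (valence 4) → 0 H
  atom 6: S, bond orders sum to 2 (valence 2) → 0 H
  atom 7: C, bond orders sum to 2 (valence 4) → 2 H
  atom 8: C, bond orders sum to 1 (valence 4) → 3 H
Totals → C:6, H:7, F:1, S:1.
In Hill order: C6H7FS.

C6H7FS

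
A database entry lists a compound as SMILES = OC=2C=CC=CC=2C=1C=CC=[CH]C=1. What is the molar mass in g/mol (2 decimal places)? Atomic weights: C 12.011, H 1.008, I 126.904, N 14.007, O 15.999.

170.21 g/mol

First, the molecular formula is C12H10O (counting implicit H from valence).
  C: 12 × 12.011 = 144.132
  H: 10 × 1.008 = 10.080
  O: 1 × 15.999 = 15.999
Sum: 12×12.011 + 10×1.008 + 1×15.999 = 170.211 → 170.21 g/mol.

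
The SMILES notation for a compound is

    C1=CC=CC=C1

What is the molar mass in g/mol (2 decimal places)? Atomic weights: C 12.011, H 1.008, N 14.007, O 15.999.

First, the molecular formula is C6H6 (counting implicit H from valence).
  C: 6 × 12.011 = 72.066
  H: 6 × 1.008 = 6.048
Sum: 6×12.011 + 6×1.008 = 78.114 → 78.11 g/mol.

78.11 g/mol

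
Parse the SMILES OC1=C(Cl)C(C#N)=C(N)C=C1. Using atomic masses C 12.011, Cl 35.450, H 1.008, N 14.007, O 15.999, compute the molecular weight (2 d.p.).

First, the molecular formula is C7H5ClN2O (counting implicit H from valence).
  C: 7 × 12.011 = 84.077
  Cl: 1 × 35.450 = 35.450
  H: 5 × 1.008 = 5.040
  N: 2 × 14.007 = 28.014
  O: 1 × 15.999 = 15.999
Sum: 7×12.011 + 1×35.450 + 5×1.008 + 2×14.007 + 1×15.999 = 168.580 → 168.58 g/mol.

168.58 g/mol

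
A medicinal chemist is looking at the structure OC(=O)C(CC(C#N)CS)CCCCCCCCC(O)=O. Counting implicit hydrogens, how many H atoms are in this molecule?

25

Walk through each heavy atom and fill implicit hydrogens from standard valence (C 4, N 3, O 2, S 2, halogen 1):
  atom 1: O, bond orders sum to 1 (valence 2) → 1 H
  atom 2: C, bond orders sum to 4 (valence 4) → 0 H
  atom 3: O, bond orders sum to 2 (valence 2) → 0 H
  atom 4: C, bond orders sum to 3 (valence 4) → 1 H
  atom 5: C, bond orders sum to 2 (valence 4) → 2 H
  atom 6: C, bond orders sum to 3 (valence 4) → 1 H
  atom 7: C, bond orders sum to 4 (valence 4) → 0 H
  atom 8: N, bond orders sum to 3 (valence 3) → 0 H
  atom 9: C, bond orders sum to 2 (valence 4) → 2 H
  atom 10: S, bond orders sum to 1 (valence 2) → 1 H
  atom 11: C, bond orders sum to 2 (valence 4) → 2 H
  atom 12: C, bond orders sum to 2 (valence 4) → 2 H
  atom 13: C, bond orders sum to 2 (valence 4) → 2 H
  atom 14: C, bond orders sum to 2 (valence 4) → 2 H
  atom 15: C, bond orders sum to 2 (valence 4) → 2 H
  atom 16: C, bond orders sum to 2 (valence 4) → 2 H
  atom 17: C, bond orders sum to 2 (valence 4) → 2 H
  atom 18: C, bond orders sum to 2 (valence 4) → 2 H
  atom 19: C, bond orders sum to 4 (valence 4) → 0 H
  atom 20: O, bond orders sum to 1 (valence 2) → 1 H
  atom 21: O, bond orders sum to 2 (valence 2) → 0 H
Total hydrogens: 25.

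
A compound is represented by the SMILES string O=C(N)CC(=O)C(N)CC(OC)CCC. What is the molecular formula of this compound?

Walk through each heavy atom and fill implicit hydrogens from standard valence (C 4, N 3, O 2, S 2, halogen 1):
  atom 1: O, bond orders sum to 2 (valence 2) → 0 H
  atom 2: C, bond orders sum to 4 (valence 4) → 0 H
  atom 3: N, bond orders sum to 1 (valence 3) → 2 H
  atom 4: C, bond orders sum to 2 (valence 4) → 2 H
  atom 5: C, bond orders sum to 4 (valence 4) → 0 H
  atom 6: O, bond orders sum to 2 (valence 2) → 0 H
  atom 7: C, bond orders sum to 3 (valence 4) → 1 H
  atom 8: N, bond orders sum to 1 (valence 3) → 2 H
  atom 9: C, bond orders sum to 2 (valence 4) → 2 H
  atom 10: C, bond orders sum to 3 (valence 4) → 1 H
  atom 11: O, bond orders sum to 2 (valence 2) → 0 H
  atom 12: C, bond orders sum to 1 (valence 4) → 3 H
  atom 13: C, bond orders sum to 2 (valence 4) → 2 H
  atom 14: C, bond orders sum to 2 (valence 4) → 2 H
  atom 15: C, bond orders sum to 1 (valence 4) → 3 H
Totals → C:10, H:20, N:2, O:3.

C10H20N2O3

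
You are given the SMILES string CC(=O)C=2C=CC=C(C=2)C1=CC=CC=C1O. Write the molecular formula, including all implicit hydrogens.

Walk through each heavy atom and fill implicit hydrogens from standard valence (C 4, N 3, O 2, S 2, halogen 1):
  atom 1: C, bond orders sum to 1 (valence 4) → 3 H
  atom 2: C, bond orders sum to 4 (valence 4) → 0 H
  atom 3: O, bond orders sum to 2 (valence 2) → 0 H
  atom 4: C, bond orders sum to 4 (valence 4) → 0 H
  atom 5: C, bond orders sum to 3 (valence 4) → 1 H
  atom 6: C, bond orders sum to 3 (valence 4) → 1 H
  atom 7: C, bond orders sum to 3 (valence 4) → 1 H
  atom 8: C, bond orders sum to 4 (valence 4) → 0 H
  atom 9: C, bond orders sum to 3 (valence 4) → 1 H
  atom 10: C, bond orders sum to 4 (valence 4) → 0 H
  atom 11: C, bond orders sum to 3 (valence 4) → 1 H
  atom 12: C, bond orders sum to 3 (valence 4) → 1 H
  atom 13: C, bond orders sum to 3 (valence 4) → 1 H
  atom 14: C, bond orders sum to 3 (valence 4) → 1 H
  atom 15: C, bond orders sum to 4 (valence 4) → 0 H
  atom 16: O, bond orders sum to 1 (valence 2) → 1 H
Totals → C:14, H:12, O:2.
In Hill order: C14H12O2.

C14H12O2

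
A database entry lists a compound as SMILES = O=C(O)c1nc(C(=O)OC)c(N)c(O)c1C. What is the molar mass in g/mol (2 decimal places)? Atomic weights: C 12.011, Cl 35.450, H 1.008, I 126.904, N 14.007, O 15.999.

First, the molecular formula is C9H10N2O5 (counting implicit H from valence).
  C: 9 × 12.011 = 108.099
  H: 10 × 1.008 = 10.080
  N: 2 × 14.007 = 28.014
  O: 5 × 15.999 = 79.995
Sum: 9×12.011 + 10×1.008 + 2×14.007 + 5×15.999 = 226.188 → 226.19 g/mol.

226.19 g/mol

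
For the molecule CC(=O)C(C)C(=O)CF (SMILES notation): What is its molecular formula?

Walk through each heavy atom and fill implicit hydrogens from standard valence (C 4, N 3, O 2, S 2, halogen 1):
  atom 1: C, bond orders sum to 1 (valence 4) → 3 H
  atom 2: C, bond orders sum to 4 (valence 4) → 0 H
  atom 3: O, bond orders sum to 2 (valence 2) → 0 H
  atom 4: C, bond orders sum to 3 (valence 4) → 1 H
  atom 5: C, bond orders sum to 1 (valence 4) → 3 H
  atom 6: C, bond orders sum to 4 (valence 4) → 0 H
  atom 7: O, bond orders sum to 2 (valence 2) → 0 H
  atom 8: C, bond orders sum to 2 (valence 4) → 2 H
  atom 9: F (halogen, monovalent) → 0 H
Totals → C:6, H:9, F:1, O:2.
In Hill order: C6H9FO2.

C6H9FO2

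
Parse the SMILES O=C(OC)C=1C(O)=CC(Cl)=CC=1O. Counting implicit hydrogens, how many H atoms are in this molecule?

7

Walk through each heavy atom and fill implicit hydrogens from standard valence (C 4, N 3, O 2, S 2, halogen 1):
  atom 1: O, bond orders sum to 2 (valence 2) → 0 H
  atom 2: C, bond orders sum to 4 (valence 4) → 0 H
  atom 3: O, bond orders sum to 2 (valence 2) → 0 H
  atom 4: C, bond orders sum to 1 (valence 4) → 3 H
  atom 5: C, bond orders sum to 4 (valence 4) → 0 H
  atom 6: C, bond orders sum to 4 (valence 4) → 0 H
  atom 7: O, bond orders sum to 1 (valence 2) → 1 H
  atom 8: C, bond orders sum to 3 (valence 4) → 1 H
  atom 9: C, bond orders sum to 4 (valence 4) → 0 H
  atom 10: Cl (halogen, monovalent) → 0 H
  atom 11: C, bond orders sum to 3 (valence 4) → 1 H
  atom 12: C, bond orders sum to 4 (valence 4) → 0 H
  atom 13: O, bond orders sum to 1 (valence 2) → 1 H
Total hydrogens: 7.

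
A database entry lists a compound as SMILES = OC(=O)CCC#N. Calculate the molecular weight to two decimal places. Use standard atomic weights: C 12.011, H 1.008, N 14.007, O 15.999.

First, the molecular formula is C4H5NO2 (counting implicit H from valence).
  C: 4 × 12.011 = 48.044
  H: 5 × 1.008 = 5.040
  N: 1 × 14.007 = 14.007
  O: 2 × 15.999 = 31.998
Sum: 4×12.011 + 5×1.008 + 1×14.007 + 2×15.999 = 99.089 → 99.09 g/mol.

99.09 g/mol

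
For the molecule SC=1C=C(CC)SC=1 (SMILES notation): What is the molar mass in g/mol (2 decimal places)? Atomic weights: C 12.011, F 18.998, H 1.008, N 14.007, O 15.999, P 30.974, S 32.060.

First, the molecular formula is C6H8S2 (counting implicit H from valence).
  C: 6 × 12.011 = 72.066
  H: 8 × 1.008 = 8.064
  S: 2 × 32.060 = 64.120
Sum: 6×12.011 + 8×1.008 + 2×32.060 = 144.250 → 144.25 g/mol.

144.25 g/mol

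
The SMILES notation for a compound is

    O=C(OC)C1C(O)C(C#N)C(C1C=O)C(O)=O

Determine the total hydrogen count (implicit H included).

11

Walk through each heavy atom and fill implicit hydrogens from standard valence (C 4, N 3, O 2, S 2, halogen 1):
  atom 1: O, bond orders sum to 2 (valence 2) → 0 H
  atom 2: C, bond orders sum to 4 (valence 4) → 0 H
  atom 3: O, bond orders sum to 2 (valence 2) → 0 H
  atom 4: C, bond orders sum to 1 (valence 4) → 3 H
  atom 5: C, bond orders sum to 3 (valence 4) → 1 H
  atom 6: C, bond orders sum to 3 (valence 4) → 1 H
  atom 7: O, bond orders sum to 1 (valence 2) → 1 H
  atom 8: C, bond orders sum to 3 (valence 4) → 1 H
  atom 9: C, bond orders sum to 4 (valence 4) → 0 H
  atom 10: N, bond orders sum to 3 (valence 3) → 0 H
  atom 11: C, bond orders sum to 3 (valence 4) → 1 H
  atom 12: C, bond orders sum to 3 (valence 4) → 1 H
  atom 13: C, bond orders sum to 3 (valence 4) → 1 H
  atom 14: O, bond orders sum to 2 (valence 2) → 0 H
  atom 15: C, bond orders sum to 4 (valence 4) → 0 H
  atom 16: O, bond orders sum to 1 (valence 2) → 1 H
  atom 17: O, bond orders sum to 2 (valence 2) → 0 H
Total hydrogens: 11.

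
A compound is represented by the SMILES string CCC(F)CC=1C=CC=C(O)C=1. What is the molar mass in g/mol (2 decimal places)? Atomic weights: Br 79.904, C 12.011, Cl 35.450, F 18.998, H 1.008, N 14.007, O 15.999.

168.21 g/mol

First, the molecular formula is C10H13FO (counting implicit H from valence).
  C: 10 × 12.011 = 120.110
  F: 1 × 18.998 = 18.998
  H: 13 × 1.008 = 13.104
  O: 1 × 15.999 = 15.999
Sum: 10×12.011 + 1×18.998 + 13×1.008 + 1×15.999 = 168.211 → 168.21 g/mol.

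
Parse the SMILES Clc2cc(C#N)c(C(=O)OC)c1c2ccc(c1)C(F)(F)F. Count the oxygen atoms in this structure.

Scan the SMILES for O atoms (remember two-letter symbols like Cl and Br are single atoms).
Oxygen count: 2.

2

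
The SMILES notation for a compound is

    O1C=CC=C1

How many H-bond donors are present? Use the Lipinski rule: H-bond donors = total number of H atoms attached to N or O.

Donors: find every N or O and count the H atoms it carries.
  atom 1 (O): bond orders sum to 2 → 0 H
Lipinski HBD = 0.

0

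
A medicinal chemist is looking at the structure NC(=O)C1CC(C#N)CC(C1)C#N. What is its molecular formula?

C9H11N3O

Walk through each heavy atom and fill implicit hydrogens from standard valence (C 4, N 3, O 2, S 2, halogen 1):
  atom 1: N, bond orders sum to 1 (valence 3) → 2 H
  atom 2: C, bond orders sum to 4 (valence 4) → 0 H
  atom 3: O, bond orders sum to 2 (valence 2) → 0 H
  atom 4: C, bond orders sum to 3 (valence 4) → 1 H
  atom 5: C, bond orders sum to 2 (valence 4) → 2 H
  atom 6: C, bond orders sum to 3 (valence 4) → 1 H
  atom 7: C, bond orders sum to 4 (valence 4) → 0 H
  atom 8: N, bond orders sum to 3 (valence 3) → 0 H
  atom 9: C, bond orders sum to 2 (valence 4) → 2 H
  atom 10: C, bond orders sum to 3 (valence 4) → 1 H
  atom 11: C, bond orders sum to 2 (valence 4) → 2 H
  atom 12: C, bond orders sum to 4 (valence 4) → 0 H
  atom 13: N, bond orders sum to 3 (valence 3) → 0 H
Totals → C:9, H:11, N:3, O:1.
In Hill order: C9H11N3O.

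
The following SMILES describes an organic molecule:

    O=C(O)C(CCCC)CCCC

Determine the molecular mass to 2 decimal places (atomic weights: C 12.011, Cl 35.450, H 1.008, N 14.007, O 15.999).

First, the molecular formula is C10H20O2 (counting implicit H from valence).
  C: 10 × 12.011 = 120.110
  H: 20 × 1.008 = 20.160
  O: 2 × 15.999 = 31.998
Sum: 10×12.011 + 20×1.008 + 2×15.999 = 172.268 → 172.27 g/mol.

172.27 g/mol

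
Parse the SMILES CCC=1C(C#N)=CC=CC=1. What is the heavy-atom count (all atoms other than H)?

Every atom symbol written in the SMILES (organic subset) is one heavy atom; implicit H are not written.
Heavy atoms by element → C:9, N:1.
Total: 10.

10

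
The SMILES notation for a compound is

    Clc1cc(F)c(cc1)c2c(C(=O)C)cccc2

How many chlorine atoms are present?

Scan the SMILES for Cl atoms (remember two-letter symbols like Cl and Br are single atoms).
Chlorine count: 1.

1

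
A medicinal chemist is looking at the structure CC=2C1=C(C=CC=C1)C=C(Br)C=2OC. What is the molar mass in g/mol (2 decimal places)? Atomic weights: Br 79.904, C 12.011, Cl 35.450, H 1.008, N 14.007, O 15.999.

First, the molecular formula is C12H11BrO (counting implicit H from valence).
  Br: 1 × 79.904 = 79.904
  C: 12 × 12.011 = 144.132
  H: 11 × 1.008 = 11.088
  O: 1 × 15.999 = 15.999
Sum: 1×79.904 + 12×12.011 + 11×1.008 + 1×15.999 = 251.123 → 251.12 g/mol.

251.12 g/mol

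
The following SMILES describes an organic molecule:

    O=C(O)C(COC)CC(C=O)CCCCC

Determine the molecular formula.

C12H22O4

Walk through each heavy atom and fill implicit hydrogens from standard valence (C 4, N 3, O 2, S 2, halogen 1):
  atom 1: O, bond orders sum to 2 (valence 2) → 0 H
  atom 2: C, bond orders sum to 4 (valence 4) → 0 H
  atom 3: O, bond orders sum to 1 (valence 2) → 1 H
  atom 4: C, bond orders sum to 3 (valence 4) → 1 H
  atom 5: C, bond orders sum to 2 (valence 4) → 2 H
  atom 6: O, bond orders sum to 2 (valence 2) → 0 H
  atom 7: C, bond orders sum to 1 (valence 4) → 3 H
  atom 8: C, bond orders sum to 2 (valence 4) → 2 H
  atom 9: C, bond orders sum to 3 (valence 4) → 1 H
  atom 10: C, bond orders sum to 3 (valence 4) → 1 H
  atom 11: O, bond orders sum to 2 (valence 2) → 0 H
  atom 12: C, bond orders sum to 2 (valence 4) → 2 H
  atom 13: C, bond orders sum to 2 (valence 4) → 2 H
  atom 14: C, bond orders sum to 2 (valence 4) → 2 H
  atom 15: C, bond orders sum to 2 (valence 4) → 2 H
  atom 16: C, bond orders sum to 1 (valence 4) → 3 H
Totals → C:12, H:22, O:4.
In Hill order: C12H22O4.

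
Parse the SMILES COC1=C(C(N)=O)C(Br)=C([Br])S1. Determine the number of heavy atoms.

12

Every atom symbol written in the SMILES (organic subset) is one heavy atom; implicit H are not written.
Heavy atoms by element → Br:2, C:6, N:1, O:2, S:1.
Total: 12.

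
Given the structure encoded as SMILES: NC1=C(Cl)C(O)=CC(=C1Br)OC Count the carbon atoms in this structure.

Count every carbon token in the SMILES (each C, including those in ring-closure positions and inside branches).
Carbon count: 7.

7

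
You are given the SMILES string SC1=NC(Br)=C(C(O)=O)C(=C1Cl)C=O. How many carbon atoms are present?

Count every carbon token in the SMILES (each C, including those in ring-closure positions and inside branches).
Carbon count: 7.

7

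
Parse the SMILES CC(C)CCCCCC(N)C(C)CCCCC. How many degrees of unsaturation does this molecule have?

0

Molecular formula: C16H35N.
DoU = (2C + 2 + N − H − X) / 2, where X is the halogen count and O/S are ignored.
    = (2·16 + 2 + 1 − 35 − 0) / 2 = 0 / 2 = 0.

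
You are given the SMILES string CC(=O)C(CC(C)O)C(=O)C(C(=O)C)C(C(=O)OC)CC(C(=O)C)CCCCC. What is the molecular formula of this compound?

C22H36O7

Walk through each heavy atom and fill implicit hydrogens from standard valence (C 4, N 3, O 2, S 2, halogen 1):
  atom 1: C, bond orders sum to 1 (valence 4) → 3 H
  atom 2: C, bond orders sum to 4 (valence 4) → 0 H
  atom 3: O, bond orders sum to 2 (valence 2) → 0 H
  atom 4: C, bond orders sum to 3 (valence 4) → 1 H
  atom 5: C, bond orders sum to 2 (valence 4) → 2 H
  atom 6: C, bond orders sum to 3 (valence 4) → 1 H
  atom 7: C, bond orders sum to 1 (valence 4) → 3 H
  atom 8: O, bond orders sum to 1 (valence 2) → 1 H
  atom 9: C, bond orders sum to 4 (valence 4) → 0 H
  atom 10: O, bond orders sum to 2 (valence 2) → 0 H
  atom 11: C, bond orders sum to 3 (valence 4) → 1 H
  atom 12: C, bond orders sum to 4 (valence 4) → 0 H
  atom 13: O, bond orders sum to 2 (valence 2) → 0 H
  atom 14: C, bond orders sum to 1 (valence 4) → 3 H
  atom 15: C, bond orders sum to 3 (valence 4) → 1 H
  atom 16: C, bond orders sum to 4 (valence 4) → 0 H
  atom 17: O, bond orders sum to 2 (valence 2) → 0 H
  atom 18: O, bond orders sum to 2 (valence 2) → 0 H
  atom 19: C, bond orders sum to 1 (valence 4) → 3 H
  atom 20: C, bond orders sum to 2 (valence 4) → 2 H
  atom 21: C, bond orders sum to 3 (valence 4) → 1 H
  atom 22: C, bond orders sum to 4 (valence 4) → 0 H
  atom 23: O, bond orders sum to 2 (valence 2) → 0 H
  atom 24: C, bond orders sum to 1 (valence 4) → 3 H
  atom 25: C, bond orders sum to 2 (valence 4) → 2 H
  atom 26: C, bond orders sum to 2 (valence 4) → 2 H
  atom 27: C, bond orders sum to 2 (valence 4) → 2 H
  atom 28: C, bond orders sum to 2 (valence 4) → 2 H
  atom 29: C, bond orders sum to 1 (valence 4) → 3 H
Totals → C:22, H:36, O:7.
In Hill order: C22H36O7.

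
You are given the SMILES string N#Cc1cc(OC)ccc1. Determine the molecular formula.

C8H7NO

Walk through each heavy atom and fill implicit hydrogens from standard valence (C 4, N 3, O 2, S 2, halogen 1); for lowercase aromatic atoms, an aromatic c carries 1 H when it has two neighbours and 0 H with three, and aromatic n carries 0 H:
  atom 1: N, bond orders sum to 3 (valence 3) → 0 H
  atom 2: C, bond orders sum to 4 (valence 4) → 0 H
  atom 3: aromatic c, 3 neighbours → 0 H
  atom 4: aromatic c, 2 neighbours → 1 H
  atom 5: aromatic c, 3 neighbours → 0 H
  atom 6: O, bond orders sum to 2 (valence 2) → 0 H
  atom 7: C, bond orders sum to 1 (valence 4) → 3 H
  atom 8: aromatic c, 2 neighbours → 1 H
  atom 9: aromatic c, 2 neighbours → 1 H
  atom 10: aromatic c, 2 neighbours → 1 H
Totals → C:8, H:7, N:1, O:1.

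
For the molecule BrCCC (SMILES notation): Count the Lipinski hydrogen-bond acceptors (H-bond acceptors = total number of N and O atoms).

N atoms: 0; O atoms: 0.
Lipinski HBA = 0 + 0 = 0.

0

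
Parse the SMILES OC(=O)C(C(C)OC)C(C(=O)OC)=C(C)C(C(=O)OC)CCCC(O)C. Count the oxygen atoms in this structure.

Scan the SMILES for O atoms (remember two-letter symbols like Cl and Br are single atoms).
Oxygen count: 8.

8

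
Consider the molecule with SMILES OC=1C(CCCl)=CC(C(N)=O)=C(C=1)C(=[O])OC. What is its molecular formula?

C11H12ClNO4

Walk through each heavy atom and fill implicit hydrogens from standard valence (C 4, N 3, O 2, S 2, halogen 1):
  atom 1: O, bond orders sum to 1 (valence 2) → 1 H
  atom 2: C, bond orders sum to 4 (valence 4) → 0 H
  atom 3: C, bond orders sum to 4 (valence 4) → 0 H
  atom 4: C, bond orders sum to 2 (valence 4) → 2 H
  atom 5: C, bond orders sum to 2 (valence 4) → 2 H
  atom 6: Cl (halogen, monovalent) → 0 H
  atom 7: C, bond orders sum to 3 (valence 4) → 1 H
  atom 8: C, bond orders sum to 4 (valence 4) → 0 H
  atom 9: C, bond orders sum to 4 (valence 4) → 0 H
  atom 10: N, bond orders sum to 1 (valence 3) → 2 H
  atom 11: O, bond orders sum to 2 (valence 2) → 0 H
  atom 12: C, bond orders sum to 4 (valence 4) → 0 H
  atom 13: C, bond orders sum to 3 (valence 4) → 1 H
  atom 14: C, bond orders sum to 4 (valence 4) → 0 H
  atom 15: O with explicit H count 0
  atom 16: O, bond orders sum to 2 (valence 2) → 0 H
  atom 17: C, bond orders sum to 1 (valence 4) → 3 H
Totals → C:11, H:12, Cl:1, N:1, O:4.
In Hill order: C11H12ClNO4.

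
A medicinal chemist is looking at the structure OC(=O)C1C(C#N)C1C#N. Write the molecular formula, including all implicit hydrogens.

Walk through each heavy atom and fill implicit hydrogens from standard valence (C 4, N 3, O 2, S 2, halogen 1):
  atom 1: O, bond orders sum to 1 (valence 2) → 1 H
  atom 2: C, bond orders sum to 4 (valence 4) → 0 H
  atom 3: O, bond orders sum to 2 (valence 2) → 0 H
  atom 4: C, bond orders sum to 3 (valence 4) → 1 H
  atom 5: C, bond orders sum to 3 (valence 4) → 1 H
  atom 6: C, bond orders sum to 4 (valence 4) → 0 H
  atom 7: N, bond orders sum to 3 (valence 3) → 0 H
  atom 8: C, bond orders sum to 3 (valence 4) → 1 H
  atom 9: C, bond orders sum to 4 (valence 4) → 0 H
  atom 10: N, bond orders sum to 3 (valence 3) → 0 H
Totals → C:6, H:4, N:2, O:2.
In Hill order: C6H4N2O2.

C6H4N2O2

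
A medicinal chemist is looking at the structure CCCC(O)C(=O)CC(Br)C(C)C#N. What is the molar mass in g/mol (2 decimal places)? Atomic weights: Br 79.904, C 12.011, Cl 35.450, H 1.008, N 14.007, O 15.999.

First, the molecular formula is C10H16BrNO2 (counting implicit H from valence).
  Br: 1 × 79.904 = 79.904
  C: 10 × 12.011 = 120.110
  H: 16 × 1.008 = 16.128
  N: 1 × 14.007 = 14.007
  O: 2 × 15.999 = 31.998
Sum: 1×79.904 + 10×12.011 + 16×1.008 + 1×14.007 + 2×15.999 = 262.147 → 262.15 g/mol.

262.15 g/mol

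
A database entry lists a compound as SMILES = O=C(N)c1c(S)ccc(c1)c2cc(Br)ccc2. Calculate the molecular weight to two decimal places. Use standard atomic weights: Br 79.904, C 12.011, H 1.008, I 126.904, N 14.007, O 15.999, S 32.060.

308.19 g/mol

First, the molecular formula is C13H10BrNOS (counting implicit H from valence).
  Br: 1 × 79.904 = 79.904
  C: 13 × 12.011 = 156.143
  H: 10 × 1.008 = 10.080
  N: 1 × 14.007 = 14.007
  O: 1 × 15.999 = 15.999
  S: 1 × 32.060 = 32.060
Sum: 1×79.904 + 13×12.011 + 10×1.008 + 1×14.007 + 1×15.999 + 1×32.060 = 308.193 → 308.19 g/mol.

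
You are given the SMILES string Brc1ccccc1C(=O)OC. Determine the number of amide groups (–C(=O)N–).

Scan the SMILES for the amide motif — none present.
Groups that are present: 1 ester.

0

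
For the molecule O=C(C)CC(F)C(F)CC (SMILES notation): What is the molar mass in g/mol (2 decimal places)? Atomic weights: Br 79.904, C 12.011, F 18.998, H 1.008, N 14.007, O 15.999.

First, the molecular formula is C7H12F2O (counting implicit H from valence).
  C: 7 × 12.011 = 84.077
  F: 2 × 18.998 = 37.996
  H: 12 × 1.008 = 12.096
  O: 1 × 15.999 = 15.999
Sum: 7×12.011 + 2×18.998 + 12×1.008 + 1×15.999 = 150.168 → 150.17 g/mol.

150.17 g/mol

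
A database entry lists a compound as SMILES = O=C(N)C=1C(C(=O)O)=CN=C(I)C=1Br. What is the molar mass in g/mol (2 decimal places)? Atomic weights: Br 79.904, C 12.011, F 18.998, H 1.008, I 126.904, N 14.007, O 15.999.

First, the molecular formula is C7H4BrIN2O3 (counting implicit H from valence).
  Br: 1 × 79.904 = 79.904
  C: 7 × 12.011 = 84.077
  H: 4 × 1.008 = 4.032
  I: 1 × 126.904 = 126.904
  N: 2 × 14.007 = 28.014
  O: 3 × 15.999 = 47.997
Sum: 1×79.904 + 7×12.011 + 4×1.008 + 1×126.904 + 2×14.007 + 3×15.999 = 370.928 → 370.93 g/mol.

370.93 g/mol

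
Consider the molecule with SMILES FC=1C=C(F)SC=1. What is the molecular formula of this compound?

Walk through each heavy atom and fill implicit hydrogens from standard valence (C 4, N 3, O 2, S 2, halogen 1):
  atom 1: F (halogen, monovalent) → 0 H
  atom 2: C, bond orders sum to 4 (valence 4) → 0 H
  atom 3: C, bond orders sum to 3 (valence 4) → 1 H
  atom 4: C, bond orders sum to 4 (valence 4) → 0 H
  atom 5: F (halogen, monovalent) → 0 H
  atom 6: S, bond orders sum to 2 (valence 2) → 0 H
  atom 7: C, bond orders sum to 3 (valence 4) → 1 H
Totals → C:4, H:2, F:2, S:1.

C4H2F2S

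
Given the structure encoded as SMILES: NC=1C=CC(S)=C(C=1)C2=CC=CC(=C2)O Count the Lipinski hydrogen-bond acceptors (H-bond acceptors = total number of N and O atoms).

2

N atoms: 1; O atoms: 1.
Lipinski HBA = 1 + 1 = 2.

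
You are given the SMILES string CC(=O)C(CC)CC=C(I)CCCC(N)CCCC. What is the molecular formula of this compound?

C16H30INO

Walk through each heavy atom and fill implicit hydrogens from standard valence (C 4, N 3, O 2, S 2, halogen 1):
  atom 1: C, bond orders sum to 1 (valence 4) → 3 H
  atom 2: C, bond orders sum to 4 (valence 4) → 0 H
  atom 3: O, bond orders sum to 2 (valence 2) → 0 H
  atom 4: C, bond orders sum to 3 (valence 4) → 1 H
  atom 5: C, bond orders sum to 2 (valence 4) → 2 H
  atom 6: C, bond orders sum to 1 (valence 4) → 3 H
  atom 7: C, bond orders sum to 2 (valence 4) → 2 H
  atom 8: C, bond orders sum to 3 (valence 4) → 1 H
  atom 9: C, bond orders sum to 4 (valence 4) → 0 H
  atom 10: I (halogen, monovalent) → 0 H
  atom 11: C, bond orders sum to 2 (valence 4) → 2 H
  atom 12: C, bond orders sum to 2 (valence 4) → 2 H
  atom 13: C, bond orders sum to 2 (valence 4) → 2 H
  atom 14: C, bond orders sum to 3 (valence 4) → 1 H
  atom 15: N, bond orders sum to 1 (valence 3) → 2 H
  atom 16: C, bond orders sum to 2 (valence 4) → 2 H
  atom 17: C, bond orders sum to 2 (valence 4) → 2 H
  atom 18: C, bond orders sum to 2 (valence 4) → 2 H
  atom 19: C, bond orders sum to 1 (valence 4) → 3 H
Totals → C:16, H:30, I:1, N:1, O:1.
In Hill order: C16H30INO.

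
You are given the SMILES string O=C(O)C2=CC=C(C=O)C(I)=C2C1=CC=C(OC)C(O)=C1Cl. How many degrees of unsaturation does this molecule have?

Degree of unsaturation = (number of rings) + (number of π bonds).
Ring closures in the SMILES: 2.
π bonds: 8 double bonds (each 1 DoU) → 8 DoU from unsaturation.
Total DoU = 2 + 8 = 10.

10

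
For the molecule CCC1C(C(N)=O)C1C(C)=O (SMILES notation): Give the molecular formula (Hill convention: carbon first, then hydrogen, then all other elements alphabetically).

Walk through each heavy atom and fill implicit hydrogens from standard valence (C 4, N 3, O 2, S 2, halogen 1):
  atom 1: C, bond orders sum to 1 (valence 4) → 3 H
  atom 2: C, bond orders sum to 2 (valence 4) → 2 H
  atom 3: C, bond orders sum to 3 (valence 4) → 1 H
  atom 4: C, bond orders sum to 3 (valence 4) → 1 H
  atom 5: C, bond orders sum to 4 (valence 4) → 0 H
  atom 6: N, bond orders sum to 1 (valence 3) → 2 H
  atom 7: O, bond orders sum to 2 (valence 2) → 0 H
  atom 8: C, bond orders sum to 3 (valence 4) → 1 H
  atom 9: C, bond orders sum to 4 (valence 4) → 0 H
  atom 10: C, bond orders sum to 1 (valence 4) → 3 H
  atom 11: O, bond orders sum to 2 (valence 2) → 0 H
Totals → C:8, H:13, N:1, O:2.
In Hill order: C8H13NO2.

C8H13NO2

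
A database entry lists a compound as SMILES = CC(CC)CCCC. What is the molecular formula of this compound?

Walk through each heavy atom and fill implicit hydrogens from standard valence (C 4, N 3, O 2, S 2, halogen 1):
  atom 1: C, bond orders sum to 1 (valence 4) → 3 H
  atom 2: C, bond orders sum to 3 (valence 4) → 1 H
  atom 3: C, bond orders sum to 2 (valence 4) → 2 H
  atom 4: C, bond orders sum to 1 (valence 4) → 3 H
  atom 5: C, bond orders sum to 2 (valence 4) → 2 H
  atom 6: C, bond orders sum to 2 (valence 4) → 2 H
  atom 7: C, bond orders sum to 2 (valence 4) → 2 H
  atom 8: C, bond orders sum to 1 (valence 4) → 3 H
Totals → C:8, H:18.

C8H18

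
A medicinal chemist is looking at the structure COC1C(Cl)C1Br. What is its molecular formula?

C4H6BrClO

Walk through each heavy atom and fill implicit hydrogens from standard valence (C 4, N 3, O 2, S 2, halogen 1):
  atom 1: C, bond orders sum to 1 (valence 4) → 3 H
  atom 2: O, bond orders sum to 2 (valence 2) → 0 H
  atom 3: C, bond orders sum to 3 (valence 4) → 1 H
  atom 4: C, bond orders sum to 3 (valence 4) → 1 H
  atom 5: Cl (halogen, monovalent) → 0 H
  atom 6: C, bond orders sum to 3 (valence 4) → 1 H
  atom 7: Br (halogen, monovalent) → 0 H
Totals → C:4, H:6, Br:1, Cl:1, O:1.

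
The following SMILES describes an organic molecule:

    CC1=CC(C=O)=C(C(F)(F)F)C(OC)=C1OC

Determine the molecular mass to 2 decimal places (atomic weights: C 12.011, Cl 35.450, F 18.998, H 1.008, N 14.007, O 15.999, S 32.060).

First, the molecular formula is C11H11F3O3 (counting implicit H from valence).
  C: 11 × 12.011 = 132.121
  F: 3 × 18.998 = 56.994
  H: 11 × 1.008 = 11.088
  O: 3 × 15.999 = 47.997
Sum: 11×12.011 + 3×18.998 + 11×1.008 + 3×15.999 = 248.200 → 248.20 g/mol.

248.20 g/mol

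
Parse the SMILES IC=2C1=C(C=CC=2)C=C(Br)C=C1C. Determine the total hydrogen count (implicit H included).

Walk through each heavy atom and fill implicit hydrogens from standard valence (C 4, N 3, O 2, S 2, halogen 1):
  atom 1: I (halogen, monovalent) → 0 H
  atom 2: C, bond orders sum to 4 (valence 4) → 0 H
  atom 3: C, bond orders sum to 4 (valence 4) → 0 H
  atom 4: C, bond orders sum to 4 (valence 4) → 0 H
  atom 5: C, bond orders sum to 3 (valence 4) → 1 H
  atom 6: C, bond orders sum to 3 (valence 4) → 1 H
  atom 7: C, bond orders sum to 3 (valence 4) → 1 H
  atom 8: C, bond orders sum to 3 (valence 4) → 1 H
  atom 9: C, bond orders sum to 4 (valence 4) → 0 H
  atom 10: Br (halogen, monovalent) → 0 H
  atom 11: C, bond orders sum to 3 (valence 4) → 1 H
  atom 12: C, bond orders sum to 4 (valence 4) → 0 H
  atom 13: C, bond orders sum to 1 (valence 4) → 3 H
Total hydrogens: 8.

8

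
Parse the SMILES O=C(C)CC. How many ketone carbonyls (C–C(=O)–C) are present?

1

The ketone motif appears at heavy-atom position 2 in the SMILES.
Ketone count: 1.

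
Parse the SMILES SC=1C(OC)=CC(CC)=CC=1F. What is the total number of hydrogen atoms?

Walk through each heavy atom and fill implicit hydrogens from standard valence (C 4, N 3, O 2, S 2, halogen 1):
  atom 1: S, bond orders sum to 1 (valence 2) → 1 H
  atom 2: C, bond orders sum to 4 (valence 4) → 0 H
  atom 3: C, bond orders sum to 4 (valence 4) → 0 H
  atom 4: O, bond orders sum to 2 (valence 2) → 0 H
  atom 5: C, bond orders sum to 1 (valence 4) → 3 H
  atom 6: C, bond orders sum to 3 (valence 4) → 1 H
  atom 7: C, bond orders sum to 4 (valence 4) → 0 H
  atom 8: C, bond orders sum to 2 (valence 4) → 2 H
  atom 9: C, bond orders sum to 1 (valence 4) → 3 H
  atom 10: C, bond orders sum to 3 (valence 4) → 1 H
  atom 11: C, bond orders sum to 4 (valence 4) → 0 H
  atom 12: F (halogen, monovalent) → 0 H
Total hydrogens: 11.

11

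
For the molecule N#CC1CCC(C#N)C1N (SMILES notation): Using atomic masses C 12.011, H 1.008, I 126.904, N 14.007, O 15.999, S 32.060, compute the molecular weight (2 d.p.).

First, the molecular formula is C7H9N3 (counting implicit H from valence).
  C: 7 × 12.011 = 84.077
  H: 9 × 1.008 = 9.072
  N: 3 × 14.007 = 42.021
Sum: 7×12.011 + 9×1.008 + 3×14.007 = 135.170 → 135.17 g/mol.

135.17 g/mol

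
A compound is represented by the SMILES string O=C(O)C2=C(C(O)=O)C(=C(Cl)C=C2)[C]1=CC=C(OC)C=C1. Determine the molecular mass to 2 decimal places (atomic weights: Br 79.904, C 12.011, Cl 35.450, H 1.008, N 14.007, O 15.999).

306.70 g/mol

First, the molecular formula is C15H11ClO5 (counting implicit H from valence).
  C: 15 × 12.011 = 180.165
  Cl: 1 × 35.450 = 35.450
  H: 11 × 1.008 = 11.088
  O: 5 × 15.999 = 79.995
Sum: 15×12.011 + 1×35.450 + 11×1.008 + 5×15.999 = 306.698 → 306.70 g/mol.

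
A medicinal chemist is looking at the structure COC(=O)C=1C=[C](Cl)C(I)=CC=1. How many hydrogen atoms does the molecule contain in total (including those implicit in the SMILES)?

Walk through each heavy atom and fill implicit hydrogens from standard valence (C 4, N 3, O 2, S 2, halogen 1):
  atom 1: C, bond orders sum to 1 (valence 4) → 3 H
  atom 2: O, bond orders sum to 2 (valence 2) → 0 H
  atom 3: C, bond orders sum to 4 (valence 4) → 0 H
  atom 4: O, bond orders sum to 2 (valence 2) → 0 H
  atom 5: C, bond orders sum to 4 (valence 4) → 0 H
  atom 6: C, bond orders sum to 3 (valence 4) → 1 H
  atom 7: C with explicit H count 0
  atom 8: Cl (halogen, monovalent) → 0 H
  atom 9: C, bond orders sum to 4 (valence 4) → 0 H
  atom 10: I (halogen, monovalent) → 0 H
  atom 11: C, bond orders sum to 3 (valence 4) → 1 H
  atom 12: C, bond orders sum to 3 (valence 4) → 1 H
Total hydrogens: 6.

6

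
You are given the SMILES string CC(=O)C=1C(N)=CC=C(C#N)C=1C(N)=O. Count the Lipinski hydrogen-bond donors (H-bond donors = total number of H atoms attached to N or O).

Donors: find every N or O and count the H atoms it carries.
  atom 3 (O): bond orders sum to 2 → 0 H
  atom 6 (N): bond orders sum to 1 → 2 H
  atom 11 (N): bond orders sum to 3 → 0 H
  atom 14 (N): bond orders sum to 1 → 2 H
  atom 15 (O): bond orders sum to 2 → 0 H
Lipinski HBD = 4.

4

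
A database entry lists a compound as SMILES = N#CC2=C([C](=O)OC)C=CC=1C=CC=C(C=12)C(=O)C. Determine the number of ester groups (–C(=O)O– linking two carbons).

The ester motif appears at heavy-atom position 5 in the SMILES.
Other groups present: 1 ketone, 1 nitrile.
Ester count: 1.

1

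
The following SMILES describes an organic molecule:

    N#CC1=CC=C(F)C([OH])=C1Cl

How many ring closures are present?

In SMILES, each pair of matching ring-closure digits denotes one ring-closing bond; the number of such bonds equals the number of independent rings.
Ring-closure bonds here: 1.

1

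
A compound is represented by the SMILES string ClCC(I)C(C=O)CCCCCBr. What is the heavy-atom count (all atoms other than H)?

Every atom symbol written in the SMILES (organic subset) is one heavy atom; implicit H are not written.
Heavy atoms by element → Br:1, C:9, Cl:1, I:1, O:1.
Total: 13.

13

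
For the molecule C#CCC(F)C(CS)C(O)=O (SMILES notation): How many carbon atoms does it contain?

7

Count every carbon token in the SMILES (each C, including those in ring-closure positions and inside branches).
Carbon count: 7.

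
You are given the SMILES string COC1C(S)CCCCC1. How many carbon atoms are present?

Count every carbon token in the SMILES (each C, including those in ring-closure positions and inside branches).
Carbon count: 8.

8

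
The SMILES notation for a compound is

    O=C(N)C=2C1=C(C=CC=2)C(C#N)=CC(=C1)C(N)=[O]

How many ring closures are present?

2

In SMILES, each pair of matching ring-closure digits denotes one ring-closing bond; the number of such bonds equals the number of independent rings.
Ring-closure bonds here: 2.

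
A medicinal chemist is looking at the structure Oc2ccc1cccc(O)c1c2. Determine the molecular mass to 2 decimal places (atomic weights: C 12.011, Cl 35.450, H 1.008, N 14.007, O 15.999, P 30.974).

First, the molecular formula is C10H8O2 (counting implicit H from valence).
  C: 10 × 12.011 = 120.110
  H: 8 × 1.008 = 8.064
  O: 2 × 15.999 = 31.998
Sum: 10×12.011 + 8×1.008 + 2×15.999 = 160.172 → 160.17 g/mol.

160.17 g/mol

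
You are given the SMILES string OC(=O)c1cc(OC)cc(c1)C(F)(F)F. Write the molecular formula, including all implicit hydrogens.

Walk through each heavy atom and fill implicit hydrogens from standard valence (C 4, N 3, O 2, S 2, halogen 1); for lowercase aromatic atoms, an aromatic c carries 1 H when it has two neighbours and 0 H with three, and aromatic n carries 0 H:
  atom 1: O, bond orders sum to 1 (valence 2) → 1 H
  atom 2: C, bond orders sum to 4 (valence 4) → 0 H
  atom 3: O, bond orders sum to 2 (valence 2) → 0 H
  atom 4: aromatic c, 3 neighbours → 0 H
  atom 5: aromatic c, 2 neighbours → 1 H
  atom 6: aromatic c, 3 neighbours → 0 H
  atom 7: O, bond orders sum to 2 (valence 2) → 0 H
  atom 8: C, bond orders sum to 1 (valence 4) → 3 H
  atom 9: aromatic c, 2 neighbours → 1 H
  atom 10: aromatic c, 3 neighbours → 0 H
  atom 11: aromatic c, 2 neighbours → 1 H
  atom 12: C, bond orders sum to 4 (valence 4) → 0 H
  atom 13: F (halogen, monovalent) → 0 H
  atom 14: F (halogen, monovalent) → 0 H
  atom 15: F (halogen, monovalent) → 0 H
Totals → C:9, H:7, F:3, O:3.

C9H7F3O3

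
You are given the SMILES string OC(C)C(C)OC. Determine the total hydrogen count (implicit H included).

12

Walk through each heavy atom and fill implicit hydrogens from standard valence (C 4, N 3, O 2, S 2, halogen 1):
  atom 1: O, bond orders sum to 1 (valence 2) → 1 H
  atom 2: C, bond orders sum to 3 (valence 4) → 1 H
  atom 3: C, bond orders sum to 1 (valence 4) → 3 H
  atom 4: C, bond orders sum to 3 (valence 4) → 1 H
  atom 5: C, bond orders sum to 1 (valence 4) → 3 H
  atom 6: O, bond orders sum to 2 (valence 2) → 0 H
  atom 7: C, bond orders sum to 1 (valence 4) → 3 H
Total hydrogens: 12.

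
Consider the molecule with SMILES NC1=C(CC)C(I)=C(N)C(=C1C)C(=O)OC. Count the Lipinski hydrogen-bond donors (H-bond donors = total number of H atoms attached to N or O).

4

Donors: find every N or O and count the H atoms it carries.
  atom 1 (N): bond orders sum to 1 → 2 H
  atom 9 (N): bond orders sum to 1 → 2 H
  atom 14 (O): bond orders sum to 2 → 0 H
  atom 15 (O): bond orders sum to 2 → 0 H
Lipinski HBD = 4.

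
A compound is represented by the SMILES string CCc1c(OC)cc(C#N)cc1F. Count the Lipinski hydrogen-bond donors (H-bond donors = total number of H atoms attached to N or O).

0

Donors: find every N or O and count the H atoms it carries.
  atom 5 (O): bond orders sum to 2 → 0 H
  atom 10 (N): bond orders sum to 3 → 0 H
Lipinski HBD = 0.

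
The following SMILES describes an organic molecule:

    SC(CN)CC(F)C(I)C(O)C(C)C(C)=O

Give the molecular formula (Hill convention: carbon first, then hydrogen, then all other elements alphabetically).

C10H19FINO2S

Walk through each heavy atom and fill implicit hydrogens from standard valence (C 4, N 3, O 2, S 2, halogen 1):
  atom 1: S, bond orders sum to 1 (valence 2) → 1 H
  atom 2: C, bond orders sum to 3 (valence 4) → 1 H
  atom 3: C, bond orders sum to 2 (valence 4) → 2 H
  atom 4: N, bond orders sum to 1 (valence 3) → 2 H
  atom 5: C, bond orders sum to 2 (valence 4) → 2 H
  atom 6: C, bond orders sum to 3 (valence 4) → 1 H
  atom 7: F (halogen, monovalent) → 0 H
  atom 8: C, bond orders sum to 3 (valence 4) → 1 H
  atom 9: I (halogen, monovalent) → 0 H
  atom 10: C, bond orders sum to 3 (valence 4) → 1 H
  atom 11: O, bond orders sum to 1 (valence 2) → 1 H
  atom 12: C, bond orders sum to 3 (valence 4) → 1 H
  atom 13: C, bond orders sum to 1 (valence 4) → 3 H
  atom 14: C, bond orders sum to 4 (valence 4) → 0 H
  atom 15: C, bond orders sum to 1 (valence 4) → 3 H
  atom 16: O, bond orders sum to 2 (valence 2) → 0 H
Totals → C:10, H:19, F:1, I:1, N:1, O:2, S:1.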